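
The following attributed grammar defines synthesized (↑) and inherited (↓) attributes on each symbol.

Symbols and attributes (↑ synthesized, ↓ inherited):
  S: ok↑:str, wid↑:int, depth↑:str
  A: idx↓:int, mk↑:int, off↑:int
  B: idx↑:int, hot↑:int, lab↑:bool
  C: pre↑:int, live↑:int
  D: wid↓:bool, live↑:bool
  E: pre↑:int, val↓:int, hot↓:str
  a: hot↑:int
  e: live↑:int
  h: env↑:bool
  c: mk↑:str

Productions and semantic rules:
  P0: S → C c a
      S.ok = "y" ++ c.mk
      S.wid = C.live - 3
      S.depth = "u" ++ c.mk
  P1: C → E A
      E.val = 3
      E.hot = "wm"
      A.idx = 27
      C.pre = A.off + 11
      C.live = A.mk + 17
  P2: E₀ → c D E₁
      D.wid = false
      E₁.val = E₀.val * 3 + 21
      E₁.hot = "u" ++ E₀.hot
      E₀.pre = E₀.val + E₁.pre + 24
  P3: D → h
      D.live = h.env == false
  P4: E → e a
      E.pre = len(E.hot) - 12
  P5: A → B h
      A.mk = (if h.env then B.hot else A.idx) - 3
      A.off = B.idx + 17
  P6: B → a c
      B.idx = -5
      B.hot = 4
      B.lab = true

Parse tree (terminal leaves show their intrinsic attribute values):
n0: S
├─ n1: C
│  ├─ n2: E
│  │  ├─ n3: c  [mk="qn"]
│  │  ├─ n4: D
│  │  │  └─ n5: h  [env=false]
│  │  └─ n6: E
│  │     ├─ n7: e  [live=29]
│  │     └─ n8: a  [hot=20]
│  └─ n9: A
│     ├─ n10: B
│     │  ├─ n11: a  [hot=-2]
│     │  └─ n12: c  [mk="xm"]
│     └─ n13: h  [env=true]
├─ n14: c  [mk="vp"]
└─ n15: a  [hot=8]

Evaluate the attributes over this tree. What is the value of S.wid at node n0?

15

1. n2.val = 3  [3]
2. n2.hot = "wm"  ["wm"]
3. n3.mk = "qn"  [terminal]
4. n4.wid = false  [false]
5. n5.env = false  [terminal]
6. n4.live = true  [h.env == false]
7. n6.val = 30  [E₀.val * 3 + 21]
8. n6.hot = "uwm"  ["u" ++ E₀.hot]
9. n7.live = 29  [terminal]
10. n8.hot = 20  [terminal]
11. n6.pre = -9  [len(E.hot) - 12]
12. n2.pre = 18  [E₀.val + E₁.pre + 24]
13. n9.idx = 27  [27]
14. n11.hot = -2  [terminal]
15. n12.mk = "xm"  [terminal]
16. n10.idx = -5  [-5]
17. n10.hot = 4  [4]
18. n10.lab = true  [true]
19. n13.env = true  [terminal]
20. n9.mk = 1  [(if h.env then B.hot else A.idx) - 3]
21. n9.off = 12  [B.idx + 17]
22. n1.pre = 23  [A.off + 11]
23. n1.live = 18  [A.mk + 17]
24. n14.mk = "vp"  [terminal]
25. n15.hot = 8  [terminal]
26. n0.ok = "yvp"  ["y" ++ c.mk]
27. n0.wid = 15  [C.live - 3]
28. n0.depth = "uvp"  ["u" ++ c.mk]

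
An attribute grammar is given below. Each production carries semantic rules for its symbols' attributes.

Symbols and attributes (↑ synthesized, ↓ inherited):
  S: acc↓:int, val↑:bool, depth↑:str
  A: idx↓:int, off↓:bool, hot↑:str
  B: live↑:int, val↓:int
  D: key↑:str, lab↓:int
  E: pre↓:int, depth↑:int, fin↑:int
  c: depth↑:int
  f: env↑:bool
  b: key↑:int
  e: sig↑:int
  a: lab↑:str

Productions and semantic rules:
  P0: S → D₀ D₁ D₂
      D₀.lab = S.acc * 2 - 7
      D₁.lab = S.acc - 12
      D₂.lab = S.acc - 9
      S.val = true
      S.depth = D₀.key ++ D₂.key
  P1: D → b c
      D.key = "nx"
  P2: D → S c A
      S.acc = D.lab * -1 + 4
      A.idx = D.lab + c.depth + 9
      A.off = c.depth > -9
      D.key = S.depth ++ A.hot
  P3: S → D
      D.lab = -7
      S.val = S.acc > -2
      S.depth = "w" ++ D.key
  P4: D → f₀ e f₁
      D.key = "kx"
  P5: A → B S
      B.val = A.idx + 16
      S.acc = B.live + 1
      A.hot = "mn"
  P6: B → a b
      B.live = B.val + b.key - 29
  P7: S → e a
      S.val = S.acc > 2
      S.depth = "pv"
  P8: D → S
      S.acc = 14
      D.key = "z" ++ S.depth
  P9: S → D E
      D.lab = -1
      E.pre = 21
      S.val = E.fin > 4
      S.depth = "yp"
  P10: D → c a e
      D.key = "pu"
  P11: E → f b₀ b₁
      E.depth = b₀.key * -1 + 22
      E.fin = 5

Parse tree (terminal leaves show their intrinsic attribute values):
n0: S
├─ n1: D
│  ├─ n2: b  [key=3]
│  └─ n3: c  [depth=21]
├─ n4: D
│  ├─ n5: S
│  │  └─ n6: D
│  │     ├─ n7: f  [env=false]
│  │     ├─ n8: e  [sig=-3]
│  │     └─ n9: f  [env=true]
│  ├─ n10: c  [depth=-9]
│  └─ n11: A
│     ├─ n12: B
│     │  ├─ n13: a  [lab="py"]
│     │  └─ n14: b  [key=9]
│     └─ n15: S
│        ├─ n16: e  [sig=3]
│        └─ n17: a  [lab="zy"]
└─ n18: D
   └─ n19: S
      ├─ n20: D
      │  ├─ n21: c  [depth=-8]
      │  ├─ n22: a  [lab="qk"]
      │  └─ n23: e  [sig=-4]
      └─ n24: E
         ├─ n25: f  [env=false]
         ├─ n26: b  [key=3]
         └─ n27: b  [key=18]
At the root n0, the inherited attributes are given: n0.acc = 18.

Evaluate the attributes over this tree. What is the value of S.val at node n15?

1. n0.acc = 18  [given at root]
2. n1.lab = 29  [S.acc * 2 - 7]
3. n2.key = 3  [terminal]
4. n3.depth = 21  [terminal]
5. n1.key = "nx"  ["nx"]
6. n4.lab = 6  [S.acc - 12]
7. n5.acc = -2  [D.lab * -1 + 4]
8. n6.lab = -7  [-7]
9. n7.env = false  [terminal]
10. n8.sig = -3  [terminal]
11. n9.env = true  [terminal]
12. n6.key = "kx"  ["kx"]
13. n5.val = false  [S.acc > -2]
14. n5.depth = "wkx"  ["w" ++ D.key]
15. n10.depth = -9  [terminal]
16. n11.idx = 6  [D.lab + c.depth + 9]
17. n11.off = false  [c.depth > -9]
18. n12.val = 22  [A.idx + 16]
19. n13.lab = "py"  [terminal]
20. n14.key = 9  [terminal]
21. n12.live = 2  [B.val + b.key - 29]
22. n15.acc = 3  [B.live + 1]
23. n16.sig = 3  [terminal]
24. n17.lab = "zy"  [terminal]
25. n15.val = true  [S.acc > 2]
26. n15.depth = "pv"  ["pv"]
27. n11.hot = "mn"  ["mn"]
28. n4.key = "wkxmn"  [S.depth ++ A.hot]
29. n18.lab = 9  [S.acc - 9]
30. n19.acc = 14  [14]
31. n20.lab = -1  [-1]
32. n21.depth = -8  [terminal]
33. n22.lab = "qk"  [terminal]
34. n23.sig = -4  [terminal]
35. n20.key = "pu"  ["pu"]
36. n24.pre = 21  [21]
37. n25.env = false  [terminal]
38. n26.key = 3  [terminal]
39. n27.key = 18  [terminal]
40. n24.depth = 19  [b₀.key * -1 + 22]
41. n24.fin = 5  [5]
42. n19.val = true  [E.fin > 4]
43. n19.depth = "yp"  ["yp"]
44. n18.key = "zyp"  ["z" ++ S.depth]
45. n0.val = true  [true]
46. n0.depth = "nxzyp"  [D₀.key ++ D₂.key]

true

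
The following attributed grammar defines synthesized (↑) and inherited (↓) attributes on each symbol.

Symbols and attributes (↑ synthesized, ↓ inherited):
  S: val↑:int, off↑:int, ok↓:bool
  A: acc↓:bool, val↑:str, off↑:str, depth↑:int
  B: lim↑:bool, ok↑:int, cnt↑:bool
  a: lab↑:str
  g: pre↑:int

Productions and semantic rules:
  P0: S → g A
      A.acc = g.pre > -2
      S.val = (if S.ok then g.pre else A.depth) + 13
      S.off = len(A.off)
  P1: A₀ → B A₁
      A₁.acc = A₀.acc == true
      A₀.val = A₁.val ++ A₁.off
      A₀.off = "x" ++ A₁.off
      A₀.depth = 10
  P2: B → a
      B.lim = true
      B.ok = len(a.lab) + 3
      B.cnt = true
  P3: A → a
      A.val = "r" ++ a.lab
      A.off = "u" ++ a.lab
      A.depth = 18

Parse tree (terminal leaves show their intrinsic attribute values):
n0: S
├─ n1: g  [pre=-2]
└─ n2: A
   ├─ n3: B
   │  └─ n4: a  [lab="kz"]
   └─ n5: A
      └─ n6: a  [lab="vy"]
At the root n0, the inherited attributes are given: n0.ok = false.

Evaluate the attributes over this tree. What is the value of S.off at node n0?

1. n0.ok = false  [given at root]
2. n1.pre = -2  [terminal]
3. n2.acc = false  [g.pre > -2]
4. n4.lab = "kz"  [terminal]
5. n3.lim = true  [true]
6. n3.ok = 5  [len(a.lab) + 3]
7. n3.cnt = true  [true]
8. n5.acc = false  [A₀.acc == true]
9. n6.lab = "vy"  [terminal]
10. n5.val = "rvy"  ["r" ++ a.lab]
11. n5.off = "uvy"  ["u" ++ a.lab]
12. n5.depth = 18  [18]
13. n2.val = "rvyuvy"  [A₁.val ++ A₁.off]
14. n2.off = "xuvy"  ["x" ++ A₁.off]
15. n2.depth = 10  [10]
16. n0.val = 23  [(if S.ok then g.pre else A.depth) + 13]
17. n0.off = 4  [len(A.off)]

4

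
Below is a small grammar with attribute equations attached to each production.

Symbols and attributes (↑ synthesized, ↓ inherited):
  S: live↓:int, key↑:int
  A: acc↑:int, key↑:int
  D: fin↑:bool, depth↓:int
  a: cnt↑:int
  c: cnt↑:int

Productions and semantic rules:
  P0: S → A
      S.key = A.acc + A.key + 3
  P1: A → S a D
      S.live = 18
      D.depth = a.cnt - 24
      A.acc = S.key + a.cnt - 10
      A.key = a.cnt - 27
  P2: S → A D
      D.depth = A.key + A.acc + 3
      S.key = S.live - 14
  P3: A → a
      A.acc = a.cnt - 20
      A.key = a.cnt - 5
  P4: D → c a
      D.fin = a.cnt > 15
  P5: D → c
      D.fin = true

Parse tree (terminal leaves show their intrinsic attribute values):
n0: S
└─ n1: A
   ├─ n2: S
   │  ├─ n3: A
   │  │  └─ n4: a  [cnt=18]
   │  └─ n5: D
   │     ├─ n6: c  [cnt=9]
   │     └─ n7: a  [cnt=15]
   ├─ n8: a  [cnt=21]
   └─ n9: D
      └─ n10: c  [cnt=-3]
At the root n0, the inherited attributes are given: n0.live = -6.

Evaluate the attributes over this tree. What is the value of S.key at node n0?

12

1. n0.live = -6  [given at root]
2. n2.live = 18  [18]
3. n4.cnt = 18  [terminal]
4. n3.acc = -2  [a.cnt - 20]
5. n3.key = 13  [a.cnt - 5]
6. n5.depth = 14  [A.key + A.acc + 3]
7. n6.cnt = 9  [terminal]
8. n7.cnt = 15  [terminal]
9. n5.fin = false  [a.cnt > 15]
10. n2.key = 4  [S.live - 14]
11. n8.cnt = 21  [terminal]
12. n9.depth = -3  [a.cnt - 24]
13. n10.cnt = -3  [terminal]
14. n9.fin = true  [true]
15. n1.acc = 15  [S.key + a.cnt - 10]
16. n1.key = -6  [a.cnt - 27]
17. n0.key = 12  [A.acc + A.key + 3]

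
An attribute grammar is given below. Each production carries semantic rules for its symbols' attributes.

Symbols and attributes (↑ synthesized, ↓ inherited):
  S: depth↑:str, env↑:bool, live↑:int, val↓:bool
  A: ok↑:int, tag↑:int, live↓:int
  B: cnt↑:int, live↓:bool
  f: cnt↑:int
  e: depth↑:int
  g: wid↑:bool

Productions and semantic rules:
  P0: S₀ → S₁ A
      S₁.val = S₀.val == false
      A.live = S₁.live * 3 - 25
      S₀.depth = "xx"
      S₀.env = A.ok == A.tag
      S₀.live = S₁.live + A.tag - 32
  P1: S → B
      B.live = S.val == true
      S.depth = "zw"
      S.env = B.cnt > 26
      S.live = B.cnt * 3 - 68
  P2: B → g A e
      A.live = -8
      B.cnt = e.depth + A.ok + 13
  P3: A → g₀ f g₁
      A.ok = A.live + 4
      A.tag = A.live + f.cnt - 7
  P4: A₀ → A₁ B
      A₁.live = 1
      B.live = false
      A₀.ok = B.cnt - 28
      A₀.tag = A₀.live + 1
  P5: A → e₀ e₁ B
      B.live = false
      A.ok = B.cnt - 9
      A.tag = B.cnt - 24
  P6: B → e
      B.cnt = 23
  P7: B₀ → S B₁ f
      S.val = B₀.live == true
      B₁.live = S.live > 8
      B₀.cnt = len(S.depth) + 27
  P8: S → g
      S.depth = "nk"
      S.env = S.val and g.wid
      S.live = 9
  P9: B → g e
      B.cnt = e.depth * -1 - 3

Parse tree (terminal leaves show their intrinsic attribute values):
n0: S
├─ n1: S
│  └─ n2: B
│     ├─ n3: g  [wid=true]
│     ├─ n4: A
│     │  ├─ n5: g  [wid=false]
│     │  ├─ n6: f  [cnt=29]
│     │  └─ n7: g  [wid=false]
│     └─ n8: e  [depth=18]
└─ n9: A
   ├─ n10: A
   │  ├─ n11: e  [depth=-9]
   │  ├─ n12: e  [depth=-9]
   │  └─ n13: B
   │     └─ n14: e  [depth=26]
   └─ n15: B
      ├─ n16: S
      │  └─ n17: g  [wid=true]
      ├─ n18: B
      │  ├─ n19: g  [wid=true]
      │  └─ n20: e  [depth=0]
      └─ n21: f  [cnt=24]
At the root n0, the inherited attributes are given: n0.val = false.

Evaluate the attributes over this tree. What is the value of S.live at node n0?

1. n0.val = false  [given at root]
2. n1.val = true  [S₀.val == false]
3. n2.live = true  [S.val == true]
4. n3.wid = true  [terminal]
5. n4.live = -8  [-8]
6. n5.wid = false  [terminal]
7. n6.cnt = 29  [terminal]
8. n7.wid = false  [terminal]
9. n4.ok = -4  [A.live + 4]
10. n4.tag = 14  [A.live + f.cnt - 7]
11. n8.depth = 18  [terminal]
12. n2.cnt = 27  [e.depth + A.ok + 13]
13. n1.depth = "zw"  ["zw"]
14. n1.env = true  [B.cnt > 26]
15. n1.live = 13  [B.cnt * 3 - 68]
16. n9.live = 14  [S₁.live * 3 - 25]
17. n10.live = 1  [1]
18. n11.depth = -9  [terminal]
19. n12.depth = -9  [terminal]
20. n13.live = false  [false]
21. n14.depth = 26  [terminal]
22. n13.cnt = 23  [23]
23. n10.ok = 14  [B.cnt - 9]
24. n10.tag = -1  [B.cnt - 24]
25. n15.live = false  [false]
26. n16.val = false  [B₀.live == true]
27. n17.wid = true  [terminal]
28. n16.depth = "nk"  ["nk"]
29. n16.env = false  [S.val and g.wid]
30. n16.live = 9  [9]
31. n18.live = true  [S.live > 8]
32. n19.wid = true  [terminal]
33. n20.depth = 0  [terminal]
34. n18.cnt = -3  [e.depth * -1 - 3]
35. n21.cnt = 24  [terminal]
36. n15.cnt = 29  [len(S.depth) + 27]
37. n9.ok = 1  [B.cnt - 28]
38. n9.tag = 15  [A₀.live + 1]
39. n0.depth = "xx"  ["xx"]
40. n0.env = false  [A.ok == A.tag]
41. n0.live = -4  [S₁.live + A.tag - 32]

-4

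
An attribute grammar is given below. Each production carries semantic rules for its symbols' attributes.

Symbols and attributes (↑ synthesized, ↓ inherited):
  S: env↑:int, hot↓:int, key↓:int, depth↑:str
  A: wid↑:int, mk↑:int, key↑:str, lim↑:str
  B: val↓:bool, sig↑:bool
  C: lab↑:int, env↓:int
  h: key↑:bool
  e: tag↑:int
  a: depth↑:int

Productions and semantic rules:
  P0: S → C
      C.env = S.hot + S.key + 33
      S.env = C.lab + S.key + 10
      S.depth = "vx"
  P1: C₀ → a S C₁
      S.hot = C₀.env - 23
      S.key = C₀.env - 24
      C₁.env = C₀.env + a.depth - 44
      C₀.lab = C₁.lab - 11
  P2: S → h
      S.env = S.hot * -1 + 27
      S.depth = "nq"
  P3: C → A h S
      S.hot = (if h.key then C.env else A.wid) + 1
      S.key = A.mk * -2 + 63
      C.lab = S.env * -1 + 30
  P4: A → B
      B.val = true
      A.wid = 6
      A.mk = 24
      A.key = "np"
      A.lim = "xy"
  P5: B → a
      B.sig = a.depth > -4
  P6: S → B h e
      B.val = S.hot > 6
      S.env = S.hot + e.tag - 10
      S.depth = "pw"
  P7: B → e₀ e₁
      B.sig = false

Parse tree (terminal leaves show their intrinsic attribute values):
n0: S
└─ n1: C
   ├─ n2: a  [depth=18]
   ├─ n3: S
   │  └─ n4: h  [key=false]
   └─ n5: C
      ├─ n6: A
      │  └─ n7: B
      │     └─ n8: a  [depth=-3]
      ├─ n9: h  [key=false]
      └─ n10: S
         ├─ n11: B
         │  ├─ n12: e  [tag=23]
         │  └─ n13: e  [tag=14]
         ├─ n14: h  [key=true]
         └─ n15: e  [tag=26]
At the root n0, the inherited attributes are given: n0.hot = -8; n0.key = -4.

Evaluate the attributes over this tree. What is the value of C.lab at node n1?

-4

1. n0.hot = -8  [given at root]
2. n0.key = -4  [given at root]
3. n1.env = 21  [S.hot + S.key + 33]
4. n2.depth = 18  [terminal]
5. n3.hot = -2  [C₀.env - 23]
6. n3.key = -3  [C₀.env - 24]
7. n4.key = false  [terminal]
8. n3.env = 29  [S.hot * -1 + 27]
9. n3.depth = "nq"  ["nq"]
10. n5.env = -5  [C₀.env + a.depth - 44]
11. n7.val = true  [true]
12. n8.depth = -3  [terminal]
13. n7.sig = true  [a.depth > -4]
14. n6.wid = 6  [6]
15. n6.mk = 24  [24]
16. n6.key = "np"  ["np"]
17. n6.lim = "xy"  ["xy"]
18. n9.key = false  [terminal]
19. n10.hot = 7  [(if h.key then C.env else A.wid) + 1]
20. n10.key = 15  [A.mk * -2 + 63]
21. n11.val = true  [S.hot > 6]
22. n12.tag = 23  [terminal]
23. n13.tag = 14  [terminal]
24. n11.sig = false  [false]
25. n14.key = true  [terminal]
26. n15.tag = 26  [terminal]
27. n10.env = 23  [S.hot + e.tag - 10]
28. n10.depth = "pw"  ["pw"]
29. n5.lab = 7  [S.env * -1 + 30]
30. n1.lab = -4  [C₁.lab - 11]
31. n0.env = 2  [C.lab + S.key + 10]
32. n0.depth = "vx"  ["vx"]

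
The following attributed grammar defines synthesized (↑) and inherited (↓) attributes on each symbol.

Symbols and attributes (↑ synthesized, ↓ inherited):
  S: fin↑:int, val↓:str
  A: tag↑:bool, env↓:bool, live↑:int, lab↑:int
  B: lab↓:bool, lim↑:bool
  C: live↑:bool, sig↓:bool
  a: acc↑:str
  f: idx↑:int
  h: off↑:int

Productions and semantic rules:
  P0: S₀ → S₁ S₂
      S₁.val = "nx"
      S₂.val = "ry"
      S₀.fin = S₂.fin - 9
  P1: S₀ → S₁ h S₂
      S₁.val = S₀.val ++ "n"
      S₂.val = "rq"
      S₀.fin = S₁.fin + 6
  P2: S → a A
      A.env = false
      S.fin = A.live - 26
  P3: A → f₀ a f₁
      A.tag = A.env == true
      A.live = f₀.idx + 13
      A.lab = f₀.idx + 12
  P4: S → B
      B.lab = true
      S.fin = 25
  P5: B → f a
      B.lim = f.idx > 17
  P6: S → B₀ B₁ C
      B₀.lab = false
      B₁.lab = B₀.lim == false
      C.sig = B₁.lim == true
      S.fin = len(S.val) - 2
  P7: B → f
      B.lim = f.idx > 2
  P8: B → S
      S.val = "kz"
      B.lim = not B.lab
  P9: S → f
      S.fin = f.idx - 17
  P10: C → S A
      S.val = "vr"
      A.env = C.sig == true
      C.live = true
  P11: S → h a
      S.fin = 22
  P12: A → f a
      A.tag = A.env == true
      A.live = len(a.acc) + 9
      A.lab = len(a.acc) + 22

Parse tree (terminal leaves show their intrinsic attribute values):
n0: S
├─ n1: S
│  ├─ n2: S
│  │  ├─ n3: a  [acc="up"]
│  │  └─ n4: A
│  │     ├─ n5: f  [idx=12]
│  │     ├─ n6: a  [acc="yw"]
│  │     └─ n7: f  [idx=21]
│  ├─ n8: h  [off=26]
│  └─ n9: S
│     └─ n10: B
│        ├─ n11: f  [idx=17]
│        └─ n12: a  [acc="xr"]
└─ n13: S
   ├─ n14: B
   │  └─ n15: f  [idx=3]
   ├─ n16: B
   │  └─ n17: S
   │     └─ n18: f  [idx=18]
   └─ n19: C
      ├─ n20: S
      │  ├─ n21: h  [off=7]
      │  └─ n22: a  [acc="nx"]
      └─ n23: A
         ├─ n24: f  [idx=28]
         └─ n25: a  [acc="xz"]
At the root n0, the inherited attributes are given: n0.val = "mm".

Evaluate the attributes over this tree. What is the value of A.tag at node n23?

true

1. n0.val = "mm"  [given at root]
2. n1.val = "nx"  ["nx"]
3. n2.val = "nxn"  [S₀.val ++ "n"]
4. n3.acc = "up"  [terminal]
5. n4.env = false  [false]
6. n5.idx = 12  [terminal]
7. n6.acc = "yw"  [terminal]
8. n7.idx = 21  [terminal]
9. n4.tag = false  [A.env == true]
10. n4.live = 25  [f₀.idx + 13]
11. n4.lab = 24  [f₀.idx + 12]
12. n2.fin = -1  [A.live - 26]
13. n8.off = 26  [terminal]
14. n9.val = "rq"  ["rq"]
15. n10.lab = true  [true]
16. n11.idx = 17  [terminal]
17. n12.acc = "xr"  [terminal]
18. n10.lim = false  [f.idx > 17]
19. n9.fin = 25  [25]
20. n1.fin = 5  [S₁.fin + 6]
21. n13.val = "ry"  ["ry"]
22. n14.lab = false  [false]
23. n15.idx = 3  [terminal]
24. n14.lim = true  [f.idx > 2]
25. n16.lab = false  [B₀.lim == false]
26. n17.val = "kz"  ["kz"]
27. n18.idx = 18  [terminal]
28. n17.fin = 1  [f.idx - 17]
29. n16.lim = true  [not B.lab]
30. n19.sig = true  [B₁.lim == true]
31. n20.val = "vr"  ["vr"]
32. n21.off = 7  [terminal]
33. n22.acc = "nx"  [terminal]
34. n20.fin = 22  [22]
35. n23.env = true  [C.sig == true]
36. n24.idx = 28  [terminal]
37. n25.acc = "xz"  [terminal]
38. n23.tag = true  [A.env == true]
39. n23.live = 11  [len(a.acc) + 9]
40. n23.lab = 24  [len(a.acc) + 22]
41. n19.live = true  [true]
42. n13.fin = 0  [len(S.val) - 2]
43. n0.fin = -9  [S₂.fin - 9]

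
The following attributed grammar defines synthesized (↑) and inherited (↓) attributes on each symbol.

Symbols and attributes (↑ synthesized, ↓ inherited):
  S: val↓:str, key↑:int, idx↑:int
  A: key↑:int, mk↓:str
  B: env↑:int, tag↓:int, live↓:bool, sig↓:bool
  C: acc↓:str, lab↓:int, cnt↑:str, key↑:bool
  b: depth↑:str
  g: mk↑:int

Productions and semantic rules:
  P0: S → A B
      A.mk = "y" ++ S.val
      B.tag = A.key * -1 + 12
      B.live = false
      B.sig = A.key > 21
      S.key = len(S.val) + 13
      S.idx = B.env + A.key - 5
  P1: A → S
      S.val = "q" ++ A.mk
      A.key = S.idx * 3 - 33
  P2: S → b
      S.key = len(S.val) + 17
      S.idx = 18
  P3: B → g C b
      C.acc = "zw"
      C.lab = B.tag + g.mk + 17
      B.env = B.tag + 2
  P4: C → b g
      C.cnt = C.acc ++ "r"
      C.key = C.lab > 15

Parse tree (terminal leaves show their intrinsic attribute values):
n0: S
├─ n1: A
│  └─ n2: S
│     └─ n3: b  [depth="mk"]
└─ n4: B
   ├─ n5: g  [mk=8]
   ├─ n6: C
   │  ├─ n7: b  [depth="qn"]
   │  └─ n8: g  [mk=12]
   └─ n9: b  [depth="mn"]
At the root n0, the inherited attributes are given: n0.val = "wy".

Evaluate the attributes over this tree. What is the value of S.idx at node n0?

1. n0.val = "wy"  [given at root]
2. n1.mk = "ywy"  ["y" ++ S.val]
3. n2.val = "qywy"  ["q" ++ A.mk]
4. n3.depth = "mk"  [terminal]
5. n2.key = 21  [len(S.val) + 17]
6. n2.idx = 18  [18]
7. n1.key = 21  [S.idx * 3 - 33]
8. n4.tag = -9  [A.key * -1 + 12]
9. n4.live = false  [false]
10. n4.sig = false  [A.key > 21]
11. n5.mk = 8  [terminal]
12. n6.acc = "zw"  ["zw"]
13. n6.lab = 16  [B.tag + g.mk + 17]
14. n7.depth = "qn"  [terminal]
15. n8.mk = 12  [terminal]
16. n6.cnt = "zwr"  [C.acc ++ "r"]
17. n6.key = true  [C.lab > 15]
18. n9.depth = "mn"  [terminal]
19. n4.env = -7  [B.tag + 2]
20. n0.key = 15  [len(S.val) + 13]
21. n0.idx = 9  [B.env + A.key - 5]

9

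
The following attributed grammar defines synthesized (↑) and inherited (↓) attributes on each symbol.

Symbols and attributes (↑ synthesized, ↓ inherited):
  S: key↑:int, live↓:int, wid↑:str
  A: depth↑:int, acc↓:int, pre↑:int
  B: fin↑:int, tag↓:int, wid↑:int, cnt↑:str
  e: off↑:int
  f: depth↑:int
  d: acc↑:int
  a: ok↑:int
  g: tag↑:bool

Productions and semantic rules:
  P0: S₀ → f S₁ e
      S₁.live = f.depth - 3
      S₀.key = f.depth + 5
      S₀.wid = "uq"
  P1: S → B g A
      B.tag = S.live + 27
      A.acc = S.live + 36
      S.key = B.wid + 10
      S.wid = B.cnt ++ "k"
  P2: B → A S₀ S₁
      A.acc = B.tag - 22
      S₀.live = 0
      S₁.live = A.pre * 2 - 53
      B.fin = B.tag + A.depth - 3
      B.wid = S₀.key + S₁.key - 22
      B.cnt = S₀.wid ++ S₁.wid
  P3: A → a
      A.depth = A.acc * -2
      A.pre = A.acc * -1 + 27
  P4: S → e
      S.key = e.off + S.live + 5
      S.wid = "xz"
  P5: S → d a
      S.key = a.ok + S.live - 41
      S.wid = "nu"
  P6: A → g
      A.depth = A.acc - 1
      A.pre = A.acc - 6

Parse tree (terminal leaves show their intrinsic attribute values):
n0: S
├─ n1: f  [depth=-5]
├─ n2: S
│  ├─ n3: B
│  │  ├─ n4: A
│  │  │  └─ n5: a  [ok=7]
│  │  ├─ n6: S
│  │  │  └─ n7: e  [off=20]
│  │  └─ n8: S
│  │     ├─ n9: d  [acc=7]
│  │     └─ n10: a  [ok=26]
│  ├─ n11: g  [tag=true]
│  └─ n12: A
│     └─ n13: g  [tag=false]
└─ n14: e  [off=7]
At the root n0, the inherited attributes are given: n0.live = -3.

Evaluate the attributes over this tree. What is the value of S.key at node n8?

1. n0.live = -3  [given at root]
2. n1.depth = -5  [terminal]
3. n2.live = -8  [f.depth - 3]
4. n3.tag = 19  [S.live + 27]
5. n4.acc = -3  [B.tag - 22]
6. n5.ok = 7  [terminal]
7. n4.depth = 6  [A.acc * -2]
8. n4.pre = 30  [A.acc * -1 + 27]
9. n6.live = 0  [0]
10. n7.off = 20  [terminal]
11. n6.key = 25  [e.off + S.live + 5]
12. n6.wid = "xz"  ["xz"]
13. n8.live = 7  [A.pre * 2 - 53]
14. n9.acc = 7  [terminal]
15. n10.ok = 26  [terminal]
16. n8.key = -8  [a.ok + S.live - 41]
17. n8.wid = "nu"  ["nu"]
18. n3.fin = 22  [B.tag + A.depth - 3]
19. n3.wid = -5  [S₀.key + S₁.key - 22]
20. n3.cnt = "xznu"  [S₀.wid ++ S₁.wid]
21. n11.tag = true  [terminal]
22. n12.acc = 28  [S.live + 36]
23. n13.tag = false  [terminal]
24. n12.depth = 27  [A.acc - 1]
25. n12.pre = 22  [A.acc - 6]
26. n2.key = 5  [B.wid + 10]
27. n2.wid = "xznuk"  [B.cnt ++ "k"]
28. n14.off = 7  [terminal]
29. n0.key = 0  [f.depth + 5]
30. n0.wid = "uq"  ["uq"]

-8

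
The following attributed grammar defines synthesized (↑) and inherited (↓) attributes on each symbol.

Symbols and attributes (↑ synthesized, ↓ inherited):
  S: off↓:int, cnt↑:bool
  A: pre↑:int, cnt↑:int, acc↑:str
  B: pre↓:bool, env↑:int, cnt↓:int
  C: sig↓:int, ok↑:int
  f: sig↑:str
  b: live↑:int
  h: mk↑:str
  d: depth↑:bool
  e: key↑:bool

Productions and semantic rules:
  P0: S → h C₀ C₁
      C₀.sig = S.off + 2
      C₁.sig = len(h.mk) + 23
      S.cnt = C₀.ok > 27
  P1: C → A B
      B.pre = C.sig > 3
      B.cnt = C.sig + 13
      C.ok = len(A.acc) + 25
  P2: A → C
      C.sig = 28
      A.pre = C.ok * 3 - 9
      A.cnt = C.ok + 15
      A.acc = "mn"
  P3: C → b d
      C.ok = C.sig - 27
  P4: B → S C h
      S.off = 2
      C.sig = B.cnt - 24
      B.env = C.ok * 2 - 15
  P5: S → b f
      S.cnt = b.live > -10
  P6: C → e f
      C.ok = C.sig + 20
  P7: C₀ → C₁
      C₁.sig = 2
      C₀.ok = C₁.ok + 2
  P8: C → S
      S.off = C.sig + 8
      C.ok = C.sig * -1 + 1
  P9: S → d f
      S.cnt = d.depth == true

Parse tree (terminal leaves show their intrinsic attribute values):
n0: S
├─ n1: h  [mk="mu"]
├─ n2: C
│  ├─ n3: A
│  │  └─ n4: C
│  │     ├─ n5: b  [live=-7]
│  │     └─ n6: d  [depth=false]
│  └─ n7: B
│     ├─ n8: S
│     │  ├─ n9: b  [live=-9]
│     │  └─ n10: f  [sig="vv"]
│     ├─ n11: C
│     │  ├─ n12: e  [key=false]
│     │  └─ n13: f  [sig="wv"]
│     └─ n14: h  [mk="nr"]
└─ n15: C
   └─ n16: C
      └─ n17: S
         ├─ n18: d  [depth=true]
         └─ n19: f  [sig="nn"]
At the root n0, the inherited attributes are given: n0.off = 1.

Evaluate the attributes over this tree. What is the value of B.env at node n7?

1. n0.off = 1  [given at root]
2. n1.mk = "mu"  [terminal]
3. n2.sig = 3  [S.off + 2]
4. n4.sig = 28  [28]
5. n5.live = -7  [terminal]
6. n6.depth = false  [terminal]
7. n4.ok = 1  [C.sig - 27]
8. n3.pre = -6  [C.ok * 3 - 9]
9. n3.cnt = 16  [C.ok + 15]
10. n3.acc = "mn"  ["mn"]
11. n7.pre = false  [C.sig > 3]
12. n7.cnt = 16  [C.sig + 13]
13. n8.off = 2  [2]
14. n9.live = -9  [terminal]
15. n10.sig = "vv"  [terminal]
16. n8.cnt = true  [b.live > -10]
17. n11.sig = -8  [B.cnt - 24]
18. n12.key = false  [terminal]
19. n13.sig = "wv"  [terminal]
20. n11.ok = 12  [C.sig + 20]
21. n14.mk = "nr"  [terminal]
22. n7.env = 9  [C.ok * 2 - 15]
23. n2.ok = 27  [len(A.acc) + 25]
24. n15.sig = 25  [len(h.mk) + 23]
25. n16.sig = 2  [2]
26. n17.off = 10  [C.sig + 8]
27. n18.depth = true  [terminal]
28. n19.sig = "nn"  [terminal]
29. n17.cnt = true  [d.depth == true]
30. n16.ok = -1  [C.sig * -1 + 1]
31. n15.ok = 1  [C₁.ok + 2]
32. n0.cnt = false  [C₀.ok > 27]

9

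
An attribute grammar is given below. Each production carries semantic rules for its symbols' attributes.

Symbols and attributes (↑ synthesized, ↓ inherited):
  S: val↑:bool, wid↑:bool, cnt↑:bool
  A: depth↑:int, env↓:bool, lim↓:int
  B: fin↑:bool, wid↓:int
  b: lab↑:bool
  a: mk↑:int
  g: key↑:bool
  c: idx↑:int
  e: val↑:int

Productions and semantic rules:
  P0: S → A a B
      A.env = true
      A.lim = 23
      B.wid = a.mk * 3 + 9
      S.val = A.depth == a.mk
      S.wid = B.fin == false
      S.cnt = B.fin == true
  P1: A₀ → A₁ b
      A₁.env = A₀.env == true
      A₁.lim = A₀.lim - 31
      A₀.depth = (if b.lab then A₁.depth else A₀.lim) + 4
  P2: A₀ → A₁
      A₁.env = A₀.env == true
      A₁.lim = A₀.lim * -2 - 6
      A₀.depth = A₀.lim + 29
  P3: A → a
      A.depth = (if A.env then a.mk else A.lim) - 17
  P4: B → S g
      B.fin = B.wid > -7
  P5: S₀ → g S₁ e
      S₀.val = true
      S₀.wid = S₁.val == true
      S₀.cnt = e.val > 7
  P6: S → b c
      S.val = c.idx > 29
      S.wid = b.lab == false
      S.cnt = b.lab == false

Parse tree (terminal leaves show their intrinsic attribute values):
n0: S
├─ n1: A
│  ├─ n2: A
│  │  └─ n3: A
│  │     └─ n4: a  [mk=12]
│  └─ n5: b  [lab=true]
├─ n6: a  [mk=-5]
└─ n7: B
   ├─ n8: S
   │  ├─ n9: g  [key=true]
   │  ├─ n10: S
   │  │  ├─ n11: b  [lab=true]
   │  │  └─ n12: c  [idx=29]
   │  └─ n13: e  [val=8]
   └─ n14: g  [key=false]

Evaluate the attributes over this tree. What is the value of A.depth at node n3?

1. n1.env = true  [true]
2. n1.lim = 23  [23]
3. n2.env = true  [A₀.env == true]
4. n2.lim = -8  [A₀.lim - 31]
5. n3.env = true  [A₀.env == true]
6. n3.lim = 10  [A₀.lim * -2 - 6]
7. n4.mk = 12  [terminal]
8. n3.depth = -5  [(if A.env then a.mk else A.lim) - 17]
9. n2.depth = 21  [A₀.lim + 29]
10. n5.lab = true  [terminal]
11. n1.depth = 25  [(if b.lab then A₁.depth else A₀.lim) + 4]
12. n6.mk = -5  [terminal]
13. n7.wid = -6  [a.mk * 3 + 9]
14. n9.key = true  [terminal]
15. n11.lab = true  [terminal]
16. n12.idx = 29  [terminal]
17. n10.val = false  [c.idx > 29]
18. n10.wid = false  [b.lab == false]
19. n10.cnt = false  [b.lab == false]
20. n13.val = 8  [terminal]
21. n8.val = true  [true]
22. n8.wid = false  [S₁.val == true]
23. n8.cnt = true  [e.val > 7]
24. n14.key = false  [terminal]
25. n7.fin = true  [B.wid > -7]
26. n0.val = false  [A.depth == a.mk]
27. n0.wid = false  [B.fin == false]
28. n0.cnt = true  [B.fin == true]

-5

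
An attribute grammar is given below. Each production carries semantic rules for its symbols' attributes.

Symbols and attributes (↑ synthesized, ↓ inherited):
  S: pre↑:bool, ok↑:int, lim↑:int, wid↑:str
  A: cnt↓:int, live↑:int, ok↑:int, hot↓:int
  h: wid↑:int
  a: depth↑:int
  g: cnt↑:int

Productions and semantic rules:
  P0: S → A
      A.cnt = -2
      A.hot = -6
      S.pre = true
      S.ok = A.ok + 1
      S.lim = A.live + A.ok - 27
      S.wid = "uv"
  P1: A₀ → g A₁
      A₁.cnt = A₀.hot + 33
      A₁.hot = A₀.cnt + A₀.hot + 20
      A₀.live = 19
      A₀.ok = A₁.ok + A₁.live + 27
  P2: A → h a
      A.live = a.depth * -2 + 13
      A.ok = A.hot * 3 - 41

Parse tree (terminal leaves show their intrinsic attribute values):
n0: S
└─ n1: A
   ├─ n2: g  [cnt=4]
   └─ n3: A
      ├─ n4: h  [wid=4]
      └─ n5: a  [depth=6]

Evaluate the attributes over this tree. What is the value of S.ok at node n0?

24

1. n1.cnt = -2  [-2]
2. n1.hot = -6  [-6]
3. n2.cnt = 4  [terminal]
4. n3.cnt = 27  [A₀.hot + 33]
5. n3.hot = 12  [A₀.cnt + A₀.hot + 20]
6. n4.wid = 4  [terminal]
7. n5.depth = 6  [terminal]
8. n3.live = 1  [a.depth * -2 + 13]
9. n3.ok = -5  [A.hot * 3 - 41]
10. n1.live = 19  [19]
11. n1.ok = 23  [A₁.ok + A₁.live + 27]
12. n0.pre = true  [true]
13. n0.ok = 24  [A.ok + 1]
14. n0.lim = 15  [A.live + A.ok - 27]
15. n0.wid = "uv"  ["uv"]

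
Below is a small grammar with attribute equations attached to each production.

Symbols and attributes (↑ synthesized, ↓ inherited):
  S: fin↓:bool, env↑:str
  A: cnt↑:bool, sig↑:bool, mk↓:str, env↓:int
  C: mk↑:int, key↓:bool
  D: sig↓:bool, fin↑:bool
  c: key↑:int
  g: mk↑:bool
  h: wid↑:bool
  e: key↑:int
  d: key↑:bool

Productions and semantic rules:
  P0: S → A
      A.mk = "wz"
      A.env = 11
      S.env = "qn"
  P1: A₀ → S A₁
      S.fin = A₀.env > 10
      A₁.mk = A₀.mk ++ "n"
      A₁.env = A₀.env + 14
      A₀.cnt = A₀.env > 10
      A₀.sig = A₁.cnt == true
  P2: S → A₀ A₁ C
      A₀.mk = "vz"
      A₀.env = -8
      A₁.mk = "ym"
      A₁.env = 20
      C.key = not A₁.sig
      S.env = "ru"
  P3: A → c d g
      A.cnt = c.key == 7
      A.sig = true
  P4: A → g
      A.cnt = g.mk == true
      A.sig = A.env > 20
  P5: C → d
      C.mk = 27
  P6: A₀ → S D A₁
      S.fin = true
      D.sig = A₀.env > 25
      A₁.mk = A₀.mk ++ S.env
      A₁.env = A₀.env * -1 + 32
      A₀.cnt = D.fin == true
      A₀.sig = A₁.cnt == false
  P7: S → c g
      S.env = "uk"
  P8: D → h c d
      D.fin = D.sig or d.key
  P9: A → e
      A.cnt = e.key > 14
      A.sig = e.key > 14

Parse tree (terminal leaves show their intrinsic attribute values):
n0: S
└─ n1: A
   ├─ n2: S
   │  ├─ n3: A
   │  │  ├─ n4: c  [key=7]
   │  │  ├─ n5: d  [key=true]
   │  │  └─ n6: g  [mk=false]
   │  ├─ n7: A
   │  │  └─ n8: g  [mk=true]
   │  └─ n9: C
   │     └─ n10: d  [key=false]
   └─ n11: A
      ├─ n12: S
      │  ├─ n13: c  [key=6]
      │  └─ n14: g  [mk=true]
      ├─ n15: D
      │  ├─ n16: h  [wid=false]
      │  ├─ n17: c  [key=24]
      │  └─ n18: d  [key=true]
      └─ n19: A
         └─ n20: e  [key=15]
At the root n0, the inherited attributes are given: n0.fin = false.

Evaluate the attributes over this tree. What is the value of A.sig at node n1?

1. n0.fin = false  [given at root]
2. n1.mk = "wz"  ["wz"]
3. n1.env = 11  [11]
4. n2.fin = true  [A₀.env > 10]
5. n3.mk = "vz"  ["vz"]
6. n3.env = -8  [-8]
7. n4.key = 7  [terminal]
8. n5.key = true  [terminal]
9. n6.mk = false  [terminal]
10. n3.cnt = true  [c.key == 7]
11. n3.sig = true  [true]
12. n7.mk = "ym"  ["ym"]
13. n7.env = 20  [20]
14. n8.mk = true  [terminal]
15. n7.cnt = true  [g.mk == true]
16. n7.sig = false  [A.env > 20]
17. n9.key = true  [not A₁.sig]
18. n10.key = false  [terminal]
19. n9.mk = 27  [27]
20. n2.env = "ru"  ["ru"]
21. n11.mk = "wzn"  [A₀.mk ++ "n"]
22. n11.env = 25  [A₀.env + 14]
23. n12.fin = true  [true]
24. n13.key = 6  [terminal]
25. n14.mk = true  [terminal]
26. n12.env = "uk"  ["uk"]
27. n15.sig = false  [A₀.env > 25]
28. n16.wid = false  [terminal]
29. n17.key = 24  [terminal]
30. n18.key = true  [terminal]
31. n15.fin = true  [D.sig or d.key]
32. n19.mk = "wznuk"  [A₀.mk ++ S.env]
33. n19.env = 7  [A₀.env * -1 + 32]
34. n20.key = 15  [terminal]
35. n19.cnt = true  [e.key > 14]
36. n19.sig = true  [e.key > 14]
37. n11.cnt = true  [D.fin == true]
38. n11.sig = false  [A₁.cnt == false]
39. n1.cnt = true  [A₀.env > 10]
40. n1.sig = true  [A₁.cnt == true]
41. n0.env = "qn"  ["qn"]

true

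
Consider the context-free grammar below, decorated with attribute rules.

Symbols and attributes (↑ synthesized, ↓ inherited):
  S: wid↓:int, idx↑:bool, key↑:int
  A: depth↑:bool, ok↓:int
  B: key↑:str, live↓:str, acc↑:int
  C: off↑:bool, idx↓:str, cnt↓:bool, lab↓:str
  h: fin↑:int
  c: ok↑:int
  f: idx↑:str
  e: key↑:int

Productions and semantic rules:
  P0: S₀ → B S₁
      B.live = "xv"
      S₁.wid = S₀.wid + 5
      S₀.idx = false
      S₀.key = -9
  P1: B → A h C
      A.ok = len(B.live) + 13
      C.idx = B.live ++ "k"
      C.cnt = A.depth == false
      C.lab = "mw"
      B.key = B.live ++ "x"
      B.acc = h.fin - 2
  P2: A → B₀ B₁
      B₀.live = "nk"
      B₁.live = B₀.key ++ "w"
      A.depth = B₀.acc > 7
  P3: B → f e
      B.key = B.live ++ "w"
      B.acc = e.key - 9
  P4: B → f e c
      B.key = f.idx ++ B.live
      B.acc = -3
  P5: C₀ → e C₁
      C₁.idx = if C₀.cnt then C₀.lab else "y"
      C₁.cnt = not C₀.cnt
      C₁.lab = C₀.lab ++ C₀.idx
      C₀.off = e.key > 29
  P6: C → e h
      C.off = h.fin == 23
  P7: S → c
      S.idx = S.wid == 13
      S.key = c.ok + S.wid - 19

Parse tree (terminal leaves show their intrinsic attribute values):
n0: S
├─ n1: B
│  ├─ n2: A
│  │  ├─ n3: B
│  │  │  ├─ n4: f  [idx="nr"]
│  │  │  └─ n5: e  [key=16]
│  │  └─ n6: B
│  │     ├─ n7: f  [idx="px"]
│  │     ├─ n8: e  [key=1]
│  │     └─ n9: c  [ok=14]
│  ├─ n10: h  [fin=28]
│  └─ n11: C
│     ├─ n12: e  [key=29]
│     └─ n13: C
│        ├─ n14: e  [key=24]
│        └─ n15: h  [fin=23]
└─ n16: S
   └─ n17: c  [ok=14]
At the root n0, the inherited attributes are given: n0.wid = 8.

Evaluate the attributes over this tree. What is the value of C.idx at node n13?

1. n0.wid = 8  [given at root]
2. n1.live = "xv"  ["xv"]
3. n2.ok = 15  [len(B.live) + 13]
4. n3.live = "nk"  ["nk"]
5. n4.idx = "nr"  [terminal]
6. n5.key = 16  [terminal]
7. n3.key = "nkw"  [B.live ++ "w"]
8. n3.acc = 7  [e.key - 9]
9. n6.live = "nkww"  [B₀.key ++ "w"]
10. n7.idx = "px"  [terminal]
11. n8.key = 1  [terminal]
12. n9.ok = 14  [terminal]
13. n6.key = "pxnkww"  [f.idx ++ B.live]
14. n6.acc = -3  [-3]
15. n2.depth = false  [B₀.acc > 7]
16. n10.fin = 28  [terminal]
17. n11.idx = "xvk"  [B.live ++ "k"]
18. n11.cnt = true  [A.depth == false]
19. n11.lab = "mw"  ["mw"]
20. n12.key = 29  [terminal]
21. n13.idx = "mw"  [if C₀.cnt then C₀.lab else "y"]
22. n13.cnt = false  [not C₀.cnt]
23. n13.lab = "mwxvk"  [C₀.lab ++ C₀.idx]
24. n14.key = 24  [terminal]
25. n15.fin = 23  [terminal]
26. n13.off = true  [h.fin == 23]
27. n11.off = false  [e.key > 29]
28. n1.key = "xvx"  [B.live ++ "x"]
29. n1.acc = 26  [h.fin - 2]
30. n16.wid = 13  [S₀.wid + 5]
31. n17.ok = 14  [terminal]
32. n16.idx = true  [S.wid == 13]
33. n16.key = 8  [c.ok + S.wid - 19]
34. n0.idx = false  [false]
35. n0.key = -9  [-9]

"mw"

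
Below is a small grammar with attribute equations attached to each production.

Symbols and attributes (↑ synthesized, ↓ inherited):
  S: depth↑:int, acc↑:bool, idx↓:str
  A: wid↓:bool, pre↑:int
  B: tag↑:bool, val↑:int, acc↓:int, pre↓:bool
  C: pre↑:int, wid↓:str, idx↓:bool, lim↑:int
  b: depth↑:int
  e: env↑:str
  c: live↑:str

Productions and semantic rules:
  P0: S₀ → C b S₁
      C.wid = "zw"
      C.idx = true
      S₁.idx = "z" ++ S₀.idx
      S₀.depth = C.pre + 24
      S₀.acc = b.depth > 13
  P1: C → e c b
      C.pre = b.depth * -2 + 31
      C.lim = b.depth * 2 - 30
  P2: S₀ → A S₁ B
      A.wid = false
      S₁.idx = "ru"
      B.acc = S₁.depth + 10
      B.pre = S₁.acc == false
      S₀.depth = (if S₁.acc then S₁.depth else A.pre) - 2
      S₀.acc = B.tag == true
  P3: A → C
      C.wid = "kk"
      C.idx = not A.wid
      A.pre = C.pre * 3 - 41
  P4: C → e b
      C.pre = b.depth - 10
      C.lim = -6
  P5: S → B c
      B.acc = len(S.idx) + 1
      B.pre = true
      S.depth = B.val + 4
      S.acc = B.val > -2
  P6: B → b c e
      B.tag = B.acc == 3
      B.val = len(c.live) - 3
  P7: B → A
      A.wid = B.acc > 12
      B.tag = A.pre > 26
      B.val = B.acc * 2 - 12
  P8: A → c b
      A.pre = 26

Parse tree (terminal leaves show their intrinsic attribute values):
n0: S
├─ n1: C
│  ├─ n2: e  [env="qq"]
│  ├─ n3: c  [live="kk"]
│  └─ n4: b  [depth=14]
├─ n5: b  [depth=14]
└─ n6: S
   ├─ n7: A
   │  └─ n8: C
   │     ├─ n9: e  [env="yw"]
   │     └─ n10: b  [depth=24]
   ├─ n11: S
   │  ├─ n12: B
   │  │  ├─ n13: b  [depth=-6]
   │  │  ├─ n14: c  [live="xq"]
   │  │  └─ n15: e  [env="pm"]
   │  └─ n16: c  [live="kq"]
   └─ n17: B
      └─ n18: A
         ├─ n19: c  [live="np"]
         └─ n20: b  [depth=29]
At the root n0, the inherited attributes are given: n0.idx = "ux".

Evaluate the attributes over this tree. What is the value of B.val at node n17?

14

1. n0.idx = "ux"  [given at root]
2. n1.wid = "zw"  ["zw"]
3. n1.idx = true  [true]
4. n2.env = "qq"  [terminal]
5. n3.live = "kk"  [terminal]
6. n4.depth = 14  [terminal]
7. n1.pre = 3  [b.depth * -2 + 31]
8. n1.lim = -2  [b.depth * 2 - 30]
9. n5.depth = 14  [terminal]
10. n6.idx = "zux"  ["z" ++ S₀.idx]
11. n7.wid = false  [false]
12. n8.wid = "kk"  ["kk"]
13. n8.idx = true  [not A.wid]
14. n9.env = "yw"  [terminal]
15. n10.depth = 24  [terminal]
16. n8.pre = 14  [b.depth - 10]
17. n8.lim = -6  [-6]
18. n7.pre = 1  [C.pre * 3 - 41]
19. n11.idx = "ru"  ["ru"]
20. n12.acc = 3  [len(S.idx) + 1]
21. n12.pre = true  [true]
22. n13.depth = -6  [terminal]
23. n14.live = "xq"  [terminal]
24. n15.env = "pm"  [terminal]
25. n12.tag = true  [B.acc == 3]
26. n12.val = -1  [len(c.live) - 3]
27. n16.live = "kq"  [terminal]
28. n11.depth = 3  [B.val + 4]
29. n11.acc = true  [B.val > -2]
30. n17.acc = 13  [S₁.depth + 10]
31. n17.pre = false  [S₁.acc == false]
32. n18.wid = true  [B.acc > 12]
33. n19.live = "np"  [terminal]
34. n20.depth = 29  [terminal]
35. n18.pre = 26  [26]
36. n17.tag = false  [A.pre > 26]
37. n17.val = 14  [B.acc * 2 - 12]
38. n6.depth = 1  [(if S₁.acc then S₁.depth else A.pre) - 2]
39. n6.acc = false  [B.tag == true]
40. n0.depth = 27  [C.pre + 24]
41. n0.acc = true  [b.depth > 13]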